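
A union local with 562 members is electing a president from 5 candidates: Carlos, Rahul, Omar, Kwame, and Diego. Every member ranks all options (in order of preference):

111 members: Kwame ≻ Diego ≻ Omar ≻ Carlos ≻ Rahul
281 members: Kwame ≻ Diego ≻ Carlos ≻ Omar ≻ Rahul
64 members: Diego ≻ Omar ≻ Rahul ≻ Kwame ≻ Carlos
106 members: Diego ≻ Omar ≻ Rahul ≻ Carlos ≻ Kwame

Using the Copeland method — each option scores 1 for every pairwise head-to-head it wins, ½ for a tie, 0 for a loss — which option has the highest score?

Carlos: beats Rahul; ties Omar; loses to Kwame and Diego → score 1.5.
Rahul: loses to Carlos, Omar, Kwame, and Diego → score 0.
Omar: beats Rahul; ties Carlos; loses to Kwame and Diego → score 1.5.
Kwame: beats Carlos, Rahul, Omar, and Diego → score 4.
Diego: beats Carlos, Rahul, and Omar; loses to Kwame → score 3.
Kwame has the best pairwise record.

Kwame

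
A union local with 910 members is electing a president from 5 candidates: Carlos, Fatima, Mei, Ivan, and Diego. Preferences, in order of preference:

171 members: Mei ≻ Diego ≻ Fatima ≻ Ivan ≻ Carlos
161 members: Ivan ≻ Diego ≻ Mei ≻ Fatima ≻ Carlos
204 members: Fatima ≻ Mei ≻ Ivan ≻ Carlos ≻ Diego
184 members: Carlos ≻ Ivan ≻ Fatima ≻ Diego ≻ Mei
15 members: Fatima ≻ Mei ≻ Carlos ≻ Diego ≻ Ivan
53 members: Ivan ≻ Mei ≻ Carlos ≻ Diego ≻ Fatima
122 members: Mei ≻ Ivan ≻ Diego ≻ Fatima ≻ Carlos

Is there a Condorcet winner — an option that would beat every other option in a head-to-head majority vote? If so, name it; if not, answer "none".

Mei

Mei vs Carlos: 726–184 for Mei.
Mei vs Fatima: 507–403 for Mei.
Mei vs Ivan: 512–398 for Mei.
Mei vs Diego: 565–345 for Mei.
Mei beats every other option head-to-head.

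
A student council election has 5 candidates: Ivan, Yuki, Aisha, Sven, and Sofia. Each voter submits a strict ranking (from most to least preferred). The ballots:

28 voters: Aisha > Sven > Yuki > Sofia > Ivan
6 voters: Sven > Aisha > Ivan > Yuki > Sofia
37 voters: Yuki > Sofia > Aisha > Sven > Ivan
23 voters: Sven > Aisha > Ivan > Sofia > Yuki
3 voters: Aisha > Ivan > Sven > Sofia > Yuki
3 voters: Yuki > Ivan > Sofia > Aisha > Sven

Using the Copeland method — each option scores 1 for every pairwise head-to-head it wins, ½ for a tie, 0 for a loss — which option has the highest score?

Ivan: loses to Yuki, Aisha, Sven, and Sofia → score 0.
Yuki: beats Ivan and Sofia; loses to Aisha and Sven → score 2.
Aisha: beats Ivan, Yuki, Sven, and Sofia → score 4.
Sven: beats Ivan, Yuki, and Sofia; loses to Aisha → score 3.
Sofia: beats Ivan; loses to Yuki, Aisha, and Sven → score 1.
Aisha has the best pairwise record.

Aisha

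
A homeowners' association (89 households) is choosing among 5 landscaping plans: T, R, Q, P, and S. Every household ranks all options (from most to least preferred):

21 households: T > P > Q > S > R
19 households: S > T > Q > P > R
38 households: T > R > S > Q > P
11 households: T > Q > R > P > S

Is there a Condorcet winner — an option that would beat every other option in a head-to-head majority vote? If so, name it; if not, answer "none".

T

T vs R: 89–0 for T.
T vs Q: 89–0 for T.
T vs P: 89–0 for T.
T vs S: 70–19 for T.
T beats every other option head-to-head.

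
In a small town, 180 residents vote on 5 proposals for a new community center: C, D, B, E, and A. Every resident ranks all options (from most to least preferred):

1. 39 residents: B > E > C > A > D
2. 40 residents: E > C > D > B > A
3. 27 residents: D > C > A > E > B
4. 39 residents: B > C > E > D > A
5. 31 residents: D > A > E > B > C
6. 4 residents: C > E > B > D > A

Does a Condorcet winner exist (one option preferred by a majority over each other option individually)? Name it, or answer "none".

E

E vs C: 110–70 for E.
E vs D: 122–58 for E.
E vs B: 102–78 for E.
E vs A: 122–58 for E.
E beats every other option head-to-head.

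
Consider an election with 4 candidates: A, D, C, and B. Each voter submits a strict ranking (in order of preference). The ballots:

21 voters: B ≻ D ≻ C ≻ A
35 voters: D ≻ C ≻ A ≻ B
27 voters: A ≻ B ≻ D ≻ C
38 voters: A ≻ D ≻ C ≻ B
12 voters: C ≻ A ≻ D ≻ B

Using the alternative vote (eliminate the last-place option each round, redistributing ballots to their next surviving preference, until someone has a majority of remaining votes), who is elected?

Round 1: A 65, D 35, C 12, B 21. Eliminate C.
Round 2: A 77, D 35, B 21. A has a majority.

A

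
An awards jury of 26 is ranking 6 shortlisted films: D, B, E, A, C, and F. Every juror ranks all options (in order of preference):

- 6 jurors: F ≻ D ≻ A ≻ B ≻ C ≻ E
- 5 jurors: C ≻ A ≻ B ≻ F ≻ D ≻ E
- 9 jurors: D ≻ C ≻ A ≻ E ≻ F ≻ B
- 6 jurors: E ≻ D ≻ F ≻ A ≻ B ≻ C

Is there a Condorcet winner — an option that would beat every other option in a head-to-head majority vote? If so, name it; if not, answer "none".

D

D vs B: 21–5 for D.
D vs E: 20–6 for D.
D vs A: 21–5 for D.
D vs C: 21–5 for D.
D vs F: 15–11 for D.
D beats every other option head-to-head.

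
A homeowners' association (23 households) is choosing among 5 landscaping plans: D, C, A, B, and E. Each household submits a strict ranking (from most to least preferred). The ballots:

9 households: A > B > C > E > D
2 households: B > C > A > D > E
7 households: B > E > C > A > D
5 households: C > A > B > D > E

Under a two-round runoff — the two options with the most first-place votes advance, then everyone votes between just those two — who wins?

Round 1 first-place votes: D 0, C 5, A 9, B 9, E 0.
A and B advance.
Runoff: A is preferred to B by 14 voters; B by 9.
A wins the runoff.

A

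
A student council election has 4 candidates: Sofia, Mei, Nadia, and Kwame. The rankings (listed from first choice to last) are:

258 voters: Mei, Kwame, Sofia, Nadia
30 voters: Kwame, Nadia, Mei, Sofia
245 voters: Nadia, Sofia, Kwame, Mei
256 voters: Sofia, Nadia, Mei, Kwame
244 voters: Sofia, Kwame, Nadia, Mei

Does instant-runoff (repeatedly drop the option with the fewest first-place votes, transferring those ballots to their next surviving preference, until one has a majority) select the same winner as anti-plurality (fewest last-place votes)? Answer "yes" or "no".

Instant-runoff — R1 Sofia 500, Mei 258, Nadia 245, Kwame 30 (Kwame out); R2 Sofia 500, Mei 258, Nadia 275 (Mei out); R3 Sofia 758, Nadia 275 (Sofia winner). Winner: Sofia.
Anti-plurality — last-place votes: Sofia 30, Mei 489, Nadia 258, Kwame 256. Winner: Sofia.
The two methods agree.

yes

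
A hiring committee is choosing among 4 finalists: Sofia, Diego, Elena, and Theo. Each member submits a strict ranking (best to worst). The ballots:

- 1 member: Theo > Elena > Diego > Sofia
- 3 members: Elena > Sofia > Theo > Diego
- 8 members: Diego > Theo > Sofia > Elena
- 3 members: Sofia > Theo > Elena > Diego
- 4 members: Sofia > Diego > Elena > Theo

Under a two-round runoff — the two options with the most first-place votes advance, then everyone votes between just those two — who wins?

Sofia

Round 1 first-place votes: Sofia 7, Diego 8, Elena 3, Theo 1.
Diego and Sofia advance.
Runoff: Diego is preferred to Sofia by 9 voters; Sofia by 10.
Sofia wins the runoff.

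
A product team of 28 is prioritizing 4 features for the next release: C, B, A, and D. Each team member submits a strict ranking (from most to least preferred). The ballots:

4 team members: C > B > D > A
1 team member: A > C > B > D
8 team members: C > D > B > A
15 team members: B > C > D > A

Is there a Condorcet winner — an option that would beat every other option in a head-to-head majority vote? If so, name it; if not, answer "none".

B vs C: 15–13 for B.
B vs A: 27–1 for B.
B vs D: 20–8 for B.
B beats every other option head-to-head.

B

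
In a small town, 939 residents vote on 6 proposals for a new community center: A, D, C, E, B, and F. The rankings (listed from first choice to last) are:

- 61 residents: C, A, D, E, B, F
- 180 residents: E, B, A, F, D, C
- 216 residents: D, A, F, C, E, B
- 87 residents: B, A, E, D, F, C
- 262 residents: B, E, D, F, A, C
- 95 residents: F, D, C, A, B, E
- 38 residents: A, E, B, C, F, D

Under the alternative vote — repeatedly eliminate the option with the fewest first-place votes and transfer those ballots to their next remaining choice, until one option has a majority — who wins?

B

Round 1: A 38, D 216, C 61, E 180, B 349, F 95. Eliminate A.
Round 2: D 216, C 61, E 218, B 349, F 95. Eliminate C.
Round 3: D 277, E 218, B 349, F 95. Eliminate F.
Round 4: D 372, E 218, B 349. Eliminate E.
Round 5: D 372, B 567. B has a majority.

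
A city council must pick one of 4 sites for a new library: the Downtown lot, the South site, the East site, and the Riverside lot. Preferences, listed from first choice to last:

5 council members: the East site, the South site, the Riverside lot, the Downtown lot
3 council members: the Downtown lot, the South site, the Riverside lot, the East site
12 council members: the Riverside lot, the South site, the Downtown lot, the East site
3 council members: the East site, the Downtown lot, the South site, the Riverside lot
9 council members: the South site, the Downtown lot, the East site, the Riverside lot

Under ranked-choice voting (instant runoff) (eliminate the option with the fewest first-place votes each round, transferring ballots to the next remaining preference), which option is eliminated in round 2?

the East site

Round 1: the Downtown lot 3, the South site 9, the East site 8, the Riverside lot 12. Eliminate the Downtown lot.
Round 2: the South site 12, the East site 8, the Riverside lot 12. Eliminate the East site.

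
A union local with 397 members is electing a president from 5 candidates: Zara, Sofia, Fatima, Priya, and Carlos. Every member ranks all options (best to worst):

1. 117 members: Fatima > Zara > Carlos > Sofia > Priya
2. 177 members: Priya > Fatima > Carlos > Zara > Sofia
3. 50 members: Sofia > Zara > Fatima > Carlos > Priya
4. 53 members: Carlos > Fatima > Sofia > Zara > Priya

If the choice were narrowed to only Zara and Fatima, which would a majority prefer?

Voters preferring Zara to Fatima: 50; preferring Fatima to Zara: 347.
Fatima wins the head-to-head.

Fatima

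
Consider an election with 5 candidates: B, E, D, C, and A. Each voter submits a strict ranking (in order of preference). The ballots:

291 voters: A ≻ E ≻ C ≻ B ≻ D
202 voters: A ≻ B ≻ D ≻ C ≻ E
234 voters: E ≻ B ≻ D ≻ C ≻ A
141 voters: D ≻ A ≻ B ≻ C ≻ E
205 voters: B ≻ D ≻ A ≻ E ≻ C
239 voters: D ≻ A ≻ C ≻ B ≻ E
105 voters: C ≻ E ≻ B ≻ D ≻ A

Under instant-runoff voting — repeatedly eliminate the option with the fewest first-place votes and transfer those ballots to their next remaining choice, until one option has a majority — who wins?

D

Round 1: B 205, E 234, D 380, C 105, A 493. Eliminate C.
Round 2: B 205, E 339, D 380, A 493. Eliminate B.
Round 3: E 339, D 585, A 493. Eliminate E.
Round 4: D 924, A 493. D has a majority.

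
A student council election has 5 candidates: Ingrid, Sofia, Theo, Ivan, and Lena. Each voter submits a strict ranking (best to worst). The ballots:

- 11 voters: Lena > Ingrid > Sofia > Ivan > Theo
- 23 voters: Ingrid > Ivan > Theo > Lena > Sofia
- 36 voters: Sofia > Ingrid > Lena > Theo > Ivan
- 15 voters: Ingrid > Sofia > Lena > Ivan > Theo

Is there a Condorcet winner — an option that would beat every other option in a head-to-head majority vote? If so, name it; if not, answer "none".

Ingrid

Ingrid vs Sofia: 49–36 for Ingrid.
Ingrid vs Theo: 85–0 for Ingrid.
Ingrid vs Ivan: 85–0 for Ingrid.
Ingrid vs Lena: 74–11 for Ingrid.
Ingrid beats every other option head-to-head.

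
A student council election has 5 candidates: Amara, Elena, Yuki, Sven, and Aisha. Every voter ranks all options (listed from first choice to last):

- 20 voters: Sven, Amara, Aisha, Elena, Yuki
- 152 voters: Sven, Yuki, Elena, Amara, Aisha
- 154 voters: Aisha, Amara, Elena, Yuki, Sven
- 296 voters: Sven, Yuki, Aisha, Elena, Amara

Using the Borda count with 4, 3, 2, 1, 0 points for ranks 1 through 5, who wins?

Sven

Amara: 20·3 + 152·1 + 154·3 + 296·0 = 674
Elena: 20·1 + 152·2 + 154·2 + 296·1 = 928
Yuki: 20·0 + 152·3 + 154·1 + 296·3 = 1498
Sven: 20·4 + 152·4 + 154·0 + 296·4 = 1872
Aisha: 20·2 + 152·0 + 154·4 + 296·2 = 1248
Sven has the highest Borda score (1872).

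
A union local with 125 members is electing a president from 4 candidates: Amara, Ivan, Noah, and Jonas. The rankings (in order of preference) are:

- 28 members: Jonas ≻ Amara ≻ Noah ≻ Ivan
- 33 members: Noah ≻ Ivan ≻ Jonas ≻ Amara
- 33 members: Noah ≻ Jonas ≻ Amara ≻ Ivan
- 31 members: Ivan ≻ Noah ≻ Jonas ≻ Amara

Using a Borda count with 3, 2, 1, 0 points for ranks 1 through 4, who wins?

Noah

Amara: 28·2 + 33·0 + 33·1 + 31·0 = 89
Ivan: 28·0 + 33·2 + 33·0 + 31·3 = 159
Noah: 28·1 + 33·3 + 33·3 + 31·2 = 288
Jonas: 28·3 + 33·1 + 33·2 + 31·1 = 214
Noah has the highest Borda score (288).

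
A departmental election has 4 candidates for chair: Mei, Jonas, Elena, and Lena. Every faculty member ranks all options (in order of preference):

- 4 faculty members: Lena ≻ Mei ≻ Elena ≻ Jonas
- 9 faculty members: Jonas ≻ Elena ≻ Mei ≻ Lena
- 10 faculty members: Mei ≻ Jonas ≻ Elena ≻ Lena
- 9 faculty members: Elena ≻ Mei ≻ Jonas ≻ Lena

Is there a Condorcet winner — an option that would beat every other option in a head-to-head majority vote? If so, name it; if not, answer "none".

none

Checking pairwise contests:
Elena beats Mei 18–14.
Mei beats Jonas 23–9.
Jonas beats Elena 19–13.
Mei beats Lena 28–4.
Every option loses at least one head-to-head, so there is no Condorcet winner.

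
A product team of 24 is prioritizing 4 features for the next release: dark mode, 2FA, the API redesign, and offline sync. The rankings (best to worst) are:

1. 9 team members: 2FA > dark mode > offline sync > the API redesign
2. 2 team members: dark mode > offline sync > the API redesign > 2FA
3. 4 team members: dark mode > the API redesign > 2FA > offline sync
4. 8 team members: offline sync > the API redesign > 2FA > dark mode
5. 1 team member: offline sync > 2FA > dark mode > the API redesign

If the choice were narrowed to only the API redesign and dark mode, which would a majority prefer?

dark mode

Voters preferring the API redesign to dark mode: 8; preferring dark mode to the API redesign: 16.
dark mode wins the head-to-head.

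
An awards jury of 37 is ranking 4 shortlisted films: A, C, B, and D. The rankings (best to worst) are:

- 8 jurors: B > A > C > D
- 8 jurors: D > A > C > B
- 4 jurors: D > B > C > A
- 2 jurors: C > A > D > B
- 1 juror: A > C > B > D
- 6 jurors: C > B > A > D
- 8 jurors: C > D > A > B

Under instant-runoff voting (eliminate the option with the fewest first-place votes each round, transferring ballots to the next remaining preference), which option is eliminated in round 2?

Round 1: A 1, C 16, B 8, D 12. Eliminate A.
Round 2: C 17, B 8, D 12. Eliminate B.

B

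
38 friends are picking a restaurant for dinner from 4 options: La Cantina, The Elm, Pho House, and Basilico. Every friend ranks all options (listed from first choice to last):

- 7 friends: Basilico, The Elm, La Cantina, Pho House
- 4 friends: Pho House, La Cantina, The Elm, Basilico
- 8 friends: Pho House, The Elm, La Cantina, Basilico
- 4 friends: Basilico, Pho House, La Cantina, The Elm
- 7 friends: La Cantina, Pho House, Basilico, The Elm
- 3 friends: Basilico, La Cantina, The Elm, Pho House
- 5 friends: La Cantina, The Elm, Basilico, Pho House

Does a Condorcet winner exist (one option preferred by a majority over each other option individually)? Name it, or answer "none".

La Cantina

La Cantina vs The Elm: 23–15 for La Cantina.
La Cantina vs Pho House: 22–16 for La Cantina.
La Cantina vs Basilico: 24–14 for La Cantina.
La Cantina beats every other option head-to-head.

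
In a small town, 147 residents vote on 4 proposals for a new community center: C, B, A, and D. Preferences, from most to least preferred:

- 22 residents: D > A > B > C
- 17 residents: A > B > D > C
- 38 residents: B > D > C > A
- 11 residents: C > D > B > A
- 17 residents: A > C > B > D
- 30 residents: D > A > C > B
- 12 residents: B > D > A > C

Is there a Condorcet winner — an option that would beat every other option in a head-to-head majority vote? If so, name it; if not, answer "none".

Checking pairwise contests:
B beats C 89–58.
A beats B 86–61.
D beats A 113–34.
B beats D 84–63.
Every option loses at least one head-to-head, so there is no Condorcet winner.

none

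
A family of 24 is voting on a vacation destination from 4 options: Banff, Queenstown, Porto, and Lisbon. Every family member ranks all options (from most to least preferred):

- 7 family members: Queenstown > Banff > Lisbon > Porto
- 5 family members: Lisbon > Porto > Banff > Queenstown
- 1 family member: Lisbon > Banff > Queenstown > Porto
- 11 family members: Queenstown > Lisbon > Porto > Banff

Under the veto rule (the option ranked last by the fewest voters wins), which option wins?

Last-place votes: Banff 11, Queenstown 5, Porto 8, Lisbon 0.
Lisbon is ranked last by the fewest voters, so Lisbon wins.

Lisbon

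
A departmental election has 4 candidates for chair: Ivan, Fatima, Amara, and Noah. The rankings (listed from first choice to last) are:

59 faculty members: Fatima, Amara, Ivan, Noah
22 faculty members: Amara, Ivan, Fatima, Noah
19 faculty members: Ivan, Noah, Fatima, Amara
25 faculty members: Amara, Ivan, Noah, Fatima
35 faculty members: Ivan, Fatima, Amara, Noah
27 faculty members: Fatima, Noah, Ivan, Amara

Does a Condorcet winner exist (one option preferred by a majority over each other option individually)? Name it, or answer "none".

none

Checking pairwise contests:
Amara beats Ivan 106–81.
Ivan beats Fatima 101–86.
Fatima beats Amara 140–47.
Ivan beats Noah 160–27.
Every option loses at least one head-to-head, so there is no Condorcet winner.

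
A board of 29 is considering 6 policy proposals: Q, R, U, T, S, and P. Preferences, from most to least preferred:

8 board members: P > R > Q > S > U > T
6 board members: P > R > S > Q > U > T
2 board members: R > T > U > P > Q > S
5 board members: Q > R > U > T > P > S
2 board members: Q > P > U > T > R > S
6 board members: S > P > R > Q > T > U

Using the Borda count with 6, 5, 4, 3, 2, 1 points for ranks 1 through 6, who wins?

P

Q: 8·4 + 6·3 + 2·2 + 5·6 + 2·6 + 6·3 = 114
R: 8·5 + 6·5 + 2·6 + 5·5 + 2·2 + 6·4 = 135
U: 8·2 + 6·2 + 2·4 + 5·4 + 2·4 + 6·1 = 70
T: 8·1 + 6·1 + 2·5 + 5·3 + 2·3 + 6·2 = 57
S: 8·3 + 6·4 + 2·1 + 5·1 + 2·1 + 6·6 = 93
P: 8·6 + 6·6 + 2·3 + 5·2 + 2·5 + 6·5 = 140
P has the highest Borda score (140).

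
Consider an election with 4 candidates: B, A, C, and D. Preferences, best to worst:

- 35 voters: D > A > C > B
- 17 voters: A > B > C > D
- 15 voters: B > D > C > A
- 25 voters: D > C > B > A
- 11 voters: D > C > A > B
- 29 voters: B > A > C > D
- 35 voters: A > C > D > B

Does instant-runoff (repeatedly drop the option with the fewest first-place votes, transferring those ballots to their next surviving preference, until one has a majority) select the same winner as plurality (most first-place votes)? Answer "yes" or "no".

yes

Instant-runoff — R1 B 44, A 52, C 0, D 71 (C out); R2 B 44, A 52, D 71 (B out); R3 A 81, D 86 (D winner). Winner: D.
Plurality — first-place votes: B 44, A 52, C 0, D 71. Winner: D.
The two methods agree.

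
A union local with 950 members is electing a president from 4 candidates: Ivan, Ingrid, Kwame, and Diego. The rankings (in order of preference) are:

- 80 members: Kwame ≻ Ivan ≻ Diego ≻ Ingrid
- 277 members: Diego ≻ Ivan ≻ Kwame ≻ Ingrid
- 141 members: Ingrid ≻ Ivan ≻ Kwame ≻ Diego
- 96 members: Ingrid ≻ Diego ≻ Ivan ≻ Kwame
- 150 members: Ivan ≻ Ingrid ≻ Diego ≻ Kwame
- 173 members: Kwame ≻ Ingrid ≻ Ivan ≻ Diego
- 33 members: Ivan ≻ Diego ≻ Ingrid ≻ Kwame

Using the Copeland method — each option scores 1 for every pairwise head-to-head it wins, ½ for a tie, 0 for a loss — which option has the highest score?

Ivan

Ivan: beats Ingrid, Kwame, and Diego → score 3.
Ingrid: beats Diego; loses to Ivan and Kwame → score 1.
Kwame: beats Ingrid; loses to Ivan and Diego → score 1.
Diego: beats Kwame; loses to Ivan and Ingrid → score 1.
Ivan has the best pairwise record.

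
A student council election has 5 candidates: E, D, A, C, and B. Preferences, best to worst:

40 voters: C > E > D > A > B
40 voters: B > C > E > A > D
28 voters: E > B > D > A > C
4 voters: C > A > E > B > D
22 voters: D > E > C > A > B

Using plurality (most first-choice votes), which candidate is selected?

C

First-place votes: E 28, D 22, A 0, C 44, B 40.
C has the most first-place votes.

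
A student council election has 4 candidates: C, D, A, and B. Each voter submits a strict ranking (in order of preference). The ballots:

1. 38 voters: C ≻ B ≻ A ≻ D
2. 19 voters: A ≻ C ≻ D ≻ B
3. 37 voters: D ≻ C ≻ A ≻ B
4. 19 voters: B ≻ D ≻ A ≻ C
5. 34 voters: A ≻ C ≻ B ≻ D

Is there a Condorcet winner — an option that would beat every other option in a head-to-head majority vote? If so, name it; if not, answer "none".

C vs D: 91–56 for C.
C vs A: 75–72 for C.
C vs B: 128–19 for C.
C beats every other option head-to-head.

C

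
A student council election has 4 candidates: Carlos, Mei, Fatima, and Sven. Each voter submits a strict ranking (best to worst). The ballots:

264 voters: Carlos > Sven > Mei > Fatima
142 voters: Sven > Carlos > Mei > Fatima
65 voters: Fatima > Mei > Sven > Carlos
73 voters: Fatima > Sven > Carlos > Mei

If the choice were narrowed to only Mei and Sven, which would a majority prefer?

Sven

Voters preferring Mei to Sven: 65; preferring Sven to Mei: 479.
Sven wins the head-to-head.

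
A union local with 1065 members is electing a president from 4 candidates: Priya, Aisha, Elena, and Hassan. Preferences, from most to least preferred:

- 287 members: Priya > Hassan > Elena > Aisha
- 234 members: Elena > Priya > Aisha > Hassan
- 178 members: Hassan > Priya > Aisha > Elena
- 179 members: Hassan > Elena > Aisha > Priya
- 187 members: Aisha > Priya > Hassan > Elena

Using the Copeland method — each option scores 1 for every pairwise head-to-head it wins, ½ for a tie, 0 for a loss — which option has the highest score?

Priya

Priya: beats Aisha, Elena, and Hassan → score 3.
Aisha: loses to Priya, Elena, and Hassan → score 0.
Elena: beats Aisha; loses to Priya and Hassan → score 1.
Hassan: beats Aisha and Elena; loses to Priya → score 2.
Priya has the best pairwise record.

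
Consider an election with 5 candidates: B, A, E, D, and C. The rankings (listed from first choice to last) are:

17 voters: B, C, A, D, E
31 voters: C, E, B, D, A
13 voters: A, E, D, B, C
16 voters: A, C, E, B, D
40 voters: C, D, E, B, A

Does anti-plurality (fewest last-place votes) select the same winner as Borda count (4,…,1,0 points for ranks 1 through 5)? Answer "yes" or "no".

Anti-plurality — last-place votes: B 0, A 71, E 17, D 16, C 13. Winner: B.
Borda — scores: B 199, A 150, E 244, D 194, C 383. Winner: C.
The two methods disagree.

no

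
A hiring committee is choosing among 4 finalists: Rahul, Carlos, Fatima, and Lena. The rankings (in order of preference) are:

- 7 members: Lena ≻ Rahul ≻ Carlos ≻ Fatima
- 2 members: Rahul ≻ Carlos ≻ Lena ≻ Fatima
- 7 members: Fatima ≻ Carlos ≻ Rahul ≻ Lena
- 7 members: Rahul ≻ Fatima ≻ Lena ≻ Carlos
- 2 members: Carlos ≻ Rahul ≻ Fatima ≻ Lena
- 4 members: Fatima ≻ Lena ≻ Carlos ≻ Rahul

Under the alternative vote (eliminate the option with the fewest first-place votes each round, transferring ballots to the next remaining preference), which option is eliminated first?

Round 1: Rahul 9, Carlos 2, Fatima 11, Lena 7. Eliminate Carlos.

Carlos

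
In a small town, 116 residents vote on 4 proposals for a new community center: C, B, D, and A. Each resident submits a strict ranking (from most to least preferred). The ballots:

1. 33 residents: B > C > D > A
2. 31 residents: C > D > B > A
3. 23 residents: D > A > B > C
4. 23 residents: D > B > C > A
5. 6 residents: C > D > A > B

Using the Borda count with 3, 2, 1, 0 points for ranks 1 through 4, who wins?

D

C: 33·2 + 31·3 + 23·0 + 23·1 + 6·3 = 200
B: 33·3 + 31·1 + 23·1 + 23·2 + 6·0 = 199
D: 33·1 + 31·2 + 23·3 + 23·3 + 6·2 = 245
A: 33·0 + 31·0 + 23·2 + 23·0 + 6·1 = 52
D has the highest Borda score (245).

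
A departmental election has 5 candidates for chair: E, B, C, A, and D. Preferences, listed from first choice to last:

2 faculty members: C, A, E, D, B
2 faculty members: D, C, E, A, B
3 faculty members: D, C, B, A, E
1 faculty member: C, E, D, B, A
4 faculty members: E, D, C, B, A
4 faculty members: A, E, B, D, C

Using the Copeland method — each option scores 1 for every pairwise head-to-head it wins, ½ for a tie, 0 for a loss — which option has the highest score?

D

E: beats B and D; ties C; loses to A → score 2.5.
B: ties A; loses to E, C, and D → score 0.5.
C: beats B and A; ties E; loses to D → score 2.5.
A: beats E; ties B; loses to C and D → score 1.5.
D: beats B, C, and A; loses to E → score 3.
D has the best pairwise record.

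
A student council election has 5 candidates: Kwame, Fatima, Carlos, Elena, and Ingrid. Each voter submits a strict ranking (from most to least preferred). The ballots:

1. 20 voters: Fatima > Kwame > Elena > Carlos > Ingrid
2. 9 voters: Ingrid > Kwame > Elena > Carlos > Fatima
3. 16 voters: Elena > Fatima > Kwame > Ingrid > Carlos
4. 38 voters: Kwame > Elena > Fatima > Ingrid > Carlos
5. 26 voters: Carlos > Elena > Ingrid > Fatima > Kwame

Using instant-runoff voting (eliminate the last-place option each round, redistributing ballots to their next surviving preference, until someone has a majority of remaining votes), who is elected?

Round 1: Kwame 38, Fatima 20, Carlos 26, Elena 16, Ingrid 9. Eliminate Ingrid.
Round 2: Kwame 47, Fatima 20, Carlos 26, Elena 16. Eliminate Elena.
Round 3: Kwame 47, Fatima 36, Carlos 26. Eliminate Carlos.
Round 4: Kwame 47, Fatima 62. Fatima has a majority.

Fatima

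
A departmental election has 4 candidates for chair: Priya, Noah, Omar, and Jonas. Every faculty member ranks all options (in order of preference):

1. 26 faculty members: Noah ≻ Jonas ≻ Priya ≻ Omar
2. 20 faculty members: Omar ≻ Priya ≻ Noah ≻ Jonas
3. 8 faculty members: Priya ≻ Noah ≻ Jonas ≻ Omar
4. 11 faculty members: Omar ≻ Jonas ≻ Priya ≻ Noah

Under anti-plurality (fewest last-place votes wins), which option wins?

Last-place votes: Priya 0, Noah 11, Omar 34, Jonas 20.
Priya is ranked last by the fewest voters, so Priya wins.

Priya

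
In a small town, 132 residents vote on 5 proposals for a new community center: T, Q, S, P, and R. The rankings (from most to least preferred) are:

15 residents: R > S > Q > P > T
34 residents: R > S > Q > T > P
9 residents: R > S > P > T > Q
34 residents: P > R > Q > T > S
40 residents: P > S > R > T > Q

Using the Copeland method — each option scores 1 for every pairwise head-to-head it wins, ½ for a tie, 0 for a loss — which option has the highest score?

P

T: loses to Q, S, P, and R → score 0.
Q: beats T; loses to S, P, and R → score 1.
S: beats T and Q; loses to P and R → score 2.
P: beats T, Q, S, and R → score 4.
R: beats T, Q, and S; loses to P → score 3.
P has the best pairwise record.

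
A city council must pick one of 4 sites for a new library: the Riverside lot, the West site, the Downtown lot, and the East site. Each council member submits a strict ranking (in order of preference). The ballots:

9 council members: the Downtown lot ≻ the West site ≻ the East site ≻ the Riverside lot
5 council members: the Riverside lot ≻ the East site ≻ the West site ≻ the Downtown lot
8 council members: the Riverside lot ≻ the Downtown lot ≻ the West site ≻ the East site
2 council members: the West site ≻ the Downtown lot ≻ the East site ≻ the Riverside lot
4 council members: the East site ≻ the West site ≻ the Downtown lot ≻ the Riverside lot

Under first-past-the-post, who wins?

the Riverside lot

First-place votes: the Riverside lot 13, the West site 2, the Downtown lot 9, the East site 4.
the Riverside lot has the most first-place votes.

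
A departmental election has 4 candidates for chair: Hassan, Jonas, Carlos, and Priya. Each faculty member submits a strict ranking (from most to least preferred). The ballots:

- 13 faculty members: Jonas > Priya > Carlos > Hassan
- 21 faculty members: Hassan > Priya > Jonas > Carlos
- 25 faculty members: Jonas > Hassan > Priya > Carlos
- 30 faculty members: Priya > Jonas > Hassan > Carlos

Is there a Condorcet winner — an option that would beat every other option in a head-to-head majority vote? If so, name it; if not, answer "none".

none

Checking pairwise contests:
Jonas beats Hassan 68–21.
Priya beats Jonas 51–38.
Hassan beats Carlos 76–13.
Hassan beats Priya 46–43.
Every option loses at least one head-to-head, so there is no Condorcet winner.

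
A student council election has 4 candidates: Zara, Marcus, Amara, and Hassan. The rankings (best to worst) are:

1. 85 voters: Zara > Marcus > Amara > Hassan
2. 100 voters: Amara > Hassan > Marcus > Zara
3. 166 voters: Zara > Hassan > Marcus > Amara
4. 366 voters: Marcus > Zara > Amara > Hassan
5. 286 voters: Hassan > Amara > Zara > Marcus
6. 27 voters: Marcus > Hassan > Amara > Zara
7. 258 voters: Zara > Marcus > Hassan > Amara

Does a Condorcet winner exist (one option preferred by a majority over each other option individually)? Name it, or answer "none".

Zara vs Marcus: 795–493 for Zara.
Zara vs Amara: 875–413 for Zara.
Zara vs Hassan: 875–413 for Zara.
Zara beats every other option head-to-head.

Zara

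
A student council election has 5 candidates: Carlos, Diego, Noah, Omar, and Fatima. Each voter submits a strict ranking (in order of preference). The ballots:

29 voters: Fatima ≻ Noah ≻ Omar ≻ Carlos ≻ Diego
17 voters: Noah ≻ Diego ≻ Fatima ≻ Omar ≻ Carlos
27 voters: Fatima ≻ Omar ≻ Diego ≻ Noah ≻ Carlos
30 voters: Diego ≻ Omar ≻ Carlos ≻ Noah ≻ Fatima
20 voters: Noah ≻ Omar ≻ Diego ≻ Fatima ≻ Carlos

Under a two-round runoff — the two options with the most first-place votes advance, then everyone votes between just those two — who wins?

Noah

Round 1 first-place votes: Carlos 0, Diego 30, Noah 37, Omar 0, Fatima 56.
Fatima and Noah advance.
Runoff: Fatima is preferred to Noah by 56 voters; Noah by 67.
Noah wins the runoff.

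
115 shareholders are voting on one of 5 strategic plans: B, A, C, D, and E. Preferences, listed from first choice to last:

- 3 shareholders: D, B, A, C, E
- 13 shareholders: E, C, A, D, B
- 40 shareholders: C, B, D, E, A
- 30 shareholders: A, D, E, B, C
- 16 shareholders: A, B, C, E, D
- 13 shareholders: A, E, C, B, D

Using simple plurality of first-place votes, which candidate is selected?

A

First-place votes: B 0, A 59, C 40, D 3, E 13.
A has the most first-place votes.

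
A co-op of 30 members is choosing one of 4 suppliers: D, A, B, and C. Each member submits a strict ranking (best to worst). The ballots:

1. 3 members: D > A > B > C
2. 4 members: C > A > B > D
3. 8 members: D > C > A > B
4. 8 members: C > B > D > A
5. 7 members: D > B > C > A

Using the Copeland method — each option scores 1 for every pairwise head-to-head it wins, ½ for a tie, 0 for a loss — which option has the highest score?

D: beats A, B, and C → score 3.
A: ties B; loses to D and C → score 0.5.
B: ties A; loses to D and C → score 0.5.
C: beats A and B; loses to D → score 2.
D has the best pairwise record.

D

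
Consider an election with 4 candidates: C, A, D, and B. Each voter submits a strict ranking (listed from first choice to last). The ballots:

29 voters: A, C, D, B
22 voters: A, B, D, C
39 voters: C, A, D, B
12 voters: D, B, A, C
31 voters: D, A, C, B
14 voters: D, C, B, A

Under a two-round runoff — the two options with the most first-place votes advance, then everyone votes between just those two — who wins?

Round 1 first-place votes: C 39, A 51, D 57, B 0.
D and A advance.
Runoff: D is preferred to A by 57 voters; A by 90.
A wins the runoff.

A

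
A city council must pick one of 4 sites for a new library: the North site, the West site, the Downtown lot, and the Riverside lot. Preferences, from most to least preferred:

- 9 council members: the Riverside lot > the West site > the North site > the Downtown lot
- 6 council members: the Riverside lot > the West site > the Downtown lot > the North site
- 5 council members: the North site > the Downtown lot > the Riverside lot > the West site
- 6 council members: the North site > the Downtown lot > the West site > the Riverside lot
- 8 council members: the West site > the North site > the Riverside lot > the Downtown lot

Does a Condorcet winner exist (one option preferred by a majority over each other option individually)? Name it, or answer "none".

none

Checking pairwise contests:
the West site beats the North site 23–11.
the Riverside lot beats the West site 20–14.
the North site beats the Downtown lot 28–6.
the North site beats the Riverside lot 19–15.
Every option loses at least one head-to-head, so there is no Condorcet winner.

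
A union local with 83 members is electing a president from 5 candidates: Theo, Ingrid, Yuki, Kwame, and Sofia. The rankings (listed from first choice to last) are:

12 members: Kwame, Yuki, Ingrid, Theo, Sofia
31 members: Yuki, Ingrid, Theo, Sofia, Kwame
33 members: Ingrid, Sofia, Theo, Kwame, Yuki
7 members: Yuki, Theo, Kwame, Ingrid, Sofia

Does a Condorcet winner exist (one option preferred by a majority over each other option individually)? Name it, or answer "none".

none

Checking pairwise contests:
Ingrid beats Theo 76–7.
Yuki beats Ingrid 50–33.
Kwame beats Yuki 45–38.
Theo beats Kwame 71–12.
Theo beats Sofia 50–33.
Every option loses at least one head-to-head, so there is no Condorcet winner.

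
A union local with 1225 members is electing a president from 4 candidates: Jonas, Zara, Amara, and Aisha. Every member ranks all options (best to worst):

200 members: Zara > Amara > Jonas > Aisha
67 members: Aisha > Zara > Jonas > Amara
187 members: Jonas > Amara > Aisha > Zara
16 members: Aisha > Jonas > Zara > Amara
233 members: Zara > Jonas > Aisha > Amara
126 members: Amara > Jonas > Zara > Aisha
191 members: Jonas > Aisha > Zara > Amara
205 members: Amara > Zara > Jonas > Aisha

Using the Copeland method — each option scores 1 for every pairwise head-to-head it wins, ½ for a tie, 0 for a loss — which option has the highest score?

Jonas: beats Amara and Aisha; loses to Zara → score 2.
Zara: beats Jonas, Amara, and Aisha → score 3.
Amara: beats Aisha; loses to Jonas and Zara → score 1.
Aisha: loses to Jonas, Zara, and Amara → score 0.
Zara has the best pairwise record.

Zara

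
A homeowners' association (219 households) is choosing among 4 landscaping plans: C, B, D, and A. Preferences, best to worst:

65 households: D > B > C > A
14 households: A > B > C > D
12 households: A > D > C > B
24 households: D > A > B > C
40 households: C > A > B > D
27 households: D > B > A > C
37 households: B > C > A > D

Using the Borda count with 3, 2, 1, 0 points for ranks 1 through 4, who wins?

B

C: 65·1 + 14·1 + 12·1 + 24·0 + 40·3 + 27·0 + 37·2 = 285
B: 65·2 + 14·2 + 12·0 + 24·1 + 40·1 + 27·2 + 37·3 = 387
D: 65·3 + 14·0 + 12·2 + 24·3 + 40·0 + 27·3 + 37·0 = 372
A: 65·0 + 14·3 + 12·3 + 24·2 + 40·2 + 27·1 + 37·1 = 270
B has the highest Borda score (387).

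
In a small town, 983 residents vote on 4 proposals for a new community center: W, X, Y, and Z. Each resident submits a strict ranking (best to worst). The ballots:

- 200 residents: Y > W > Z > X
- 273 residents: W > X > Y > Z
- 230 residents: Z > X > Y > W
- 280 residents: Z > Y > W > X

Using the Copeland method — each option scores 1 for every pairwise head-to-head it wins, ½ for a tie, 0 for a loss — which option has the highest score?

Z

W: beats X; loses to Y and Z → score 1.
X: beats Y; loses to W and Z → score 1.
Y: beats W; loses to X and Z → score 1.
Z: beats W, X, and Y → score 3.
Z has the best pairwise record.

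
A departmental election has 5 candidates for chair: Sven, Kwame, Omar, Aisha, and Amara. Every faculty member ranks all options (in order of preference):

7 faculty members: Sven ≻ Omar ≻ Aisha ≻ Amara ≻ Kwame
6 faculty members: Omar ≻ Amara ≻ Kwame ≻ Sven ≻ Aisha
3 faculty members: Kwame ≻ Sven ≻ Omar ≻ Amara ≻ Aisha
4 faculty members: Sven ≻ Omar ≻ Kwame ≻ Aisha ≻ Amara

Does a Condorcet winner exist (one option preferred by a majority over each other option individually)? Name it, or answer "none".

Sven

Sven vs Kwame: 11–9 for Sven.
Sven vs Omar: 14–6 for Sven.
Sven vs Aisha: 20–0 for Sven.
Sven vs Amara: 14–6 for Sven.
Sven beats every other option head-to-head.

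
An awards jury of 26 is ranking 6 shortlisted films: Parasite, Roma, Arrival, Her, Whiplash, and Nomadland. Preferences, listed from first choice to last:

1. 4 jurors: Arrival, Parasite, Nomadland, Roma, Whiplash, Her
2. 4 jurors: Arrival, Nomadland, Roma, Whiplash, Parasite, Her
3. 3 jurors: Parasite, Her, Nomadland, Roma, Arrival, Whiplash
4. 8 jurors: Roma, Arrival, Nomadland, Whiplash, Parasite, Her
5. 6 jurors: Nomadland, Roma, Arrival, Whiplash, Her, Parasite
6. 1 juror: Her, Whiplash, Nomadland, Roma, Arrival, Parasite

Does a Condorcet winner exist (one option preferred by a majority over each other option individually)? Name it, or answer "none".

Checking pairwise contests:
Roma beats Parasite 19–7.
Nomadland beats Roma 18–8.
Roma beats Arrival 18–8.
Parasite beats Her 19–7.
Roma beats Whiplash 25–1.
Arrival beats Nomadland 16–10.
Every option loses at least one head-to-head, so there is no Condorcet winner.

none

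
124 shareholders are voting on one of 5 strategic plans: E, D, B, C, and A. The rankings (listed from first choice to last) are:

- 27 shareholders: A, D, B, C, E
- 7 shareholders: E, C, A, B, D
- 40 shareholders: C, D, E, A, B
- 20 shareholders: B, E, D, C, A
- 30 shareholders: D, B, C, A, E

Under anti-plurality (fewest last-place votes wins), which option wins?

Last-place votes: E 57, D 7, B 40, C 0, A 20.
C is ranked last by the fewest voters, so C wins.

C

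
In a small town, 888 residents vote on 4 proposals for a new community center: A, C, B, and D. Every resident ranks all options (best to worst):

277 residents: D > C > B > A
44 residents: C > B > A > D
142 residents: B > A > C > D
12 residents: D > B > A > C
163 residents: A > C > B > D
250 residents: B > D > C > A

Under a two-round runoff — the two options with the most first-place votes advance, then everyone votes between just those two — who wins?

Round 1 first-place votes: A 163, C 44, B 392, D 289.
B and D advance.
Runoff: B is preferred to D by 599 voters; D by 289.
B wins the runoff.

B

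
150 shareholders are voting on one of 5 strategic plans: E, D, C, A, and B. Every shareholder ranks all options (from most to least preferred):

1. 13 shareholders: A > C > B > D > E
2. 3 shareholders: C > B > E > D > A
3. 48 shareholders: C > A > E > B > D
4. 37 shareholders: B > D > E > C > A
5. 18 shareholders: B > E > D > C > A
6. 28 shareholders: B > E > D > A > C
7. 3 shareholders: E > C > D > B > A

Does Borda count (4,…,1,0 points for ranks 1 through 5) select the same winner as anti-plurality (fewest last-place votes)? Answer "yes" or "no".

Borda — scores: E 326, D 225, C 307, A 224, B 418. Winner: B.
Anti-plurality — last-place votes: E 13, D 48, C 28, A 61, B 0. Winner: B.
The two methods agree.

yes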